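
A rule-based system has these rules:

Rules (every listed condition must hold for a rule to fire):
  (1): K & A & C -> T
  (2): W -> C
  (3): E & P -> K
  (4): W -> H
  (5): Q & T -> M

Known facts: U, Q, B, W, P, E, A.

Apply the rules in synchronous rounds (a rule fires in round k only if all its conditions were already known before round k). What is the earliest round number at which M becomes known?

3

Round 1: (2) [W -> C]; (3) [E & P -> K]; (4) [W -> H]. New: C, K, H.
Round 2: (1) [K & A & C -> T]. New: T.
Round 3: (5) [Q & T -> M]. New: M.
M first appears in round 3.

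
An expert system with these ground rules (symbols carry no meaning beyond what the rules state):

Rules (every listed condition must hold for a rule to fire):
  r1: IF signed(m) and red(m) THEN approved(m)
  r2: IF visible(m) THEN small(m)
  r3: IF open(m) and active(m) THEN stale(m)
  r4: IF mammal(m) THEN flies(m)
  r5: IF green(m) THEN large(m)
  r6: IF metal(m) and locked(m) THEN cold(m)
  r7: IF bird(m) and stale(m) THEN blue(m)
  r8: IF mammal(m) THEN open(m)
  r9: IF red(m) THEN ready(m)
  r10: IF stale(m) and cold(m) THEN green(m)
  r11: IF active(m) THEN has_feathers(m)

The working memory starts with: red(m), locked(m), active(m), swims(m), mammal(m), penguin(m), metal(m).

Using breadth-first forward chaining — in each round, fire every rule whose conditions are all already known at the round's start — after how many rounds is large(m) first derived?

[1] r4 [IF mammal(m) THEN flies(m)]; r6 [IF metal(m) and locked(m) THEN cold(m)]; r8 [IF mammal(m) THEN open(m)]; r9 [IF red(m) THEN ready(m)]; r11 [IF active(m) THEN has_feathers(m)]. ⇒ new: flies(m), cold(m), open(m), ready(m), has_feathers(m).
[2] r3 [IF open(m) and active(m) THEN stale(m)]. ⇒ new: stale(m).
[3] r10 [IF stale(m) and cold(m) THEN green(m)]. ⇒ new: green(m).
[4] r5 [IF green(m) THEN large(m)]. ⇒ new: large(m).
large(m) first appears in round 4.

4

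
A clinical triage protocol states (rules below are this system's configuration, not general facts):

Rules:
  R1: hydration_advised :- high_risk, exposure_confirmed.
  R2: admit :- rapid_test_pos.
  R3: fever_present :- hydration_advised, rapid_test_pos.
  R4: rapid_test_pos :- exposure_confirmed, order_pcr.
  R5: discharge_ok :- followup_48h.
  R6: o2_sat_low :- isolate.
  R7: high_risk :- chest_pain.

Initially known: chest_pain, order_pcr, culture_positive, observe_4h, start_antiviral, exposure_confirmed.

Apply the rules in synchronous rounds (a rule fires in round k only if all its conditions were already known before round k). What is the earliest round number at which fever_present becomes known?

3

Round 1 fires R4, R7, giving rapid_test_pos, high_risk.
Round 2 fires R1, R2, giving hydration_advised, admit.
Round 3 fires R3, giving fever_present.
fever_present first appears in round 3.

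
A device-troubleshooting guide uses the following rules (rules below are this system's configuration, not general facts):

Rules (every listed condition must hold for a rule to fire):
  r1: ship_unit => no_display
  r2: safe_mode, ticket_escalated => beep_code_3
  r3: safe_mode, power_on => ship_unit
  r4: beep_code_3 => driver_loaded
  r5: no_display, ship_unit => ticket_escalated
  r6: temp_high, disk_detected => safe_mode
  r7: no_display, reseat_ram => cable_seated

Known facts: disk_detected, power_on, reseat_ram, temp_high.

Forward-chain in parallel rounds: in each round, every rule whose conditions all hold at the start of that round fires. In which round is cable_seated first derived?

4

Round 1 fires r6, giving safe_mode.
Round 2 fires r3, giving ship_unit.
Round 3 fires r1, giving no_display.
Round 4 fires r5, r7, giving ticket_escalated, cable_seated.
cable_seated first appears in round 4.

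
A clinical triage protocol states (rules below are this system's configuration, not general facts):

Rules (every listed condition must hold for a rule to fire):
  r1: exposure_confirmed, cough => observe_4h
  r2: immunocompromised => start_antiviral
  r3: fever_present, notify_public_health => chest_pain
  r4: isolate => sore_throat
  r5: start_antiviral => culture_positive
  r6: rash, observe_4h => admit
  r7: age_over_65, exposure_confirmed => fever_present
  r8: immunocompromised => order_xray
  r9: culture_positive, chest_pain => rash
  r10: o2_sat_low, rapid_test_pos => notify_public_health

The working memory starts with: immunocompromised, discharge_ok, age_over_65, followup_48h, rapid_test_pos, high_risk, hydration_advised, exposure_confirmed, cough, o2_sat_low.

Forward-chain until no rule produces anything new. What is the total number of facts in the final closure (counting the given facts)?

Round 1 — r1, r2, r7, r8, r10, derive observe_4h, start_antiviral, fever_present, order_xray, notify_public_health.
Round 2 — r3, r5, derive chest_pain, culture_positive.
Round 3 — r9, derive rash.
Round 4 — r6, derive admit.
Closure: {admit, age_over_65, chest_pain, cough, culture_positive, discharge_ok, exposure_confirmed, fever_present, followup_48h, high_risk, hydration_advised, immunocompromised, notify_public_health, o2_sat_low, observe_4h, order_xray, rapid_test_pos, rash, start_antiviral} — 19 facts.

19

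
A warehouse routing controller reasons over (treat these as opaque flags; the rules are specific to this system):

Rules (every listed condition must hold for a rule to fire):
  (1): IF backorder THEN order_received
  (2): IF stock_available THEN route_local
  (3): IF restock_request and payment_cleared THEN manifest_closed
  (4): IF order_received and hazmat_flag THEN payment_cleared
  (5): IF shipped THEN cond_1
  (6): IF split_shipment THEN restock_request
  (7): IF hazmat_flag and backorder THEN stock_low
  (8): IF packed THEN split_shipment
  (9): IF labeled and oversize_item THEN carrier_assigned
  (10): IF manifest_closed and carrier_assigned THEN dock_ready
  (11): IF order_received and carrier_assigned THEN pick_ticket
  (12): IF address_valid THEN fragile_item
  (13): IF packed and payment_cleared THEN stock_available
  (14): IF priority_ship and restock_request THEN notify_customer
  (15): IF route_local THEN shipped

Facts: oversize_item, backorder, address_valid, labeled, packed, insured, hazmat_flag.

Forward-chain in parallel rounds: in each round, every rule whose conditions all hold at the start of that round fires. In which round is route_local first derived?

4

[1] (1) [IF backorder THEN order_received]; (7) [IF hazmat_flag and backorder THEN stock_low]; (8) [IF packed THEN split_shipment]; (9) [IF labeled and oversize_item THEN carrier_assigned]; (12) [IF address_valid THEN fragile_item]. ⇒ new: order_received, stock_low, split_shipment, carrier_assigned, fragile_item.
[2] (4) [IF order_received and hazmat_flag THEN payment_cleared]; (6) [IF split_shipment THEN restock_request]; (11) [IF order_received and carrier_assigned THEN pick_ticket]. ⇒ new: payment_cleared, restock_request, pick_ticket.
[3] (3) [IF restock_request and payment_cleared THEN manifest_closed]; (13) [IF packed and payment_cleared THEN stock_available]. ⇒ new: manifest_closed, stock_available.
[4] (2) [IF stock_available THEN route_local]; (10) [IF manifest_closed and carrier_assigned THEN dock_ready]. ⇒ new: route_local, dock_ready.
route_local first appears in round 4.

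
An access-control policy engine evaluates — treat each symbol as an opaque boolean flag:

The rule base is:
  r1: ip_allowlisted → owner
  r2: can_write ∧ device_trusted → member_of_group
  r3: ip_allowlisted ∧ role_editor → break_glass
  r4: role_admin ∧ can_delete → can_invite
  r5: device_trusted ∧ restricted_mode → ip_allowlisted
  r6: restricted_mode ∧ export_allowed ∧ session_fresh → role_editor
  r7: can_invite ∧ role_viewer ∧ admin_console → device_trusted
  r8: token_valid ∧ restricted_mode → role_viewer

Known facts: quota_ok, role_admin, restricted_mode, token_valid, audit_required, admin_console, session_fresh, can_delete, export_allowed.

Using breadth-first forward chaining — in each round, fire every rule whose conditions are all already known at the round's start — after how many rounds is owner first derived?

4

Round 1 — r4, r6, r8, derive can_invite, role_editor, role_viewer.
Round 2 — r7, derive device_trusted.
Round 3 — r5, derive ip_allowlisted.
Round 4 — r1, r3, derive owner, break_glass.
owner first appears in round 4.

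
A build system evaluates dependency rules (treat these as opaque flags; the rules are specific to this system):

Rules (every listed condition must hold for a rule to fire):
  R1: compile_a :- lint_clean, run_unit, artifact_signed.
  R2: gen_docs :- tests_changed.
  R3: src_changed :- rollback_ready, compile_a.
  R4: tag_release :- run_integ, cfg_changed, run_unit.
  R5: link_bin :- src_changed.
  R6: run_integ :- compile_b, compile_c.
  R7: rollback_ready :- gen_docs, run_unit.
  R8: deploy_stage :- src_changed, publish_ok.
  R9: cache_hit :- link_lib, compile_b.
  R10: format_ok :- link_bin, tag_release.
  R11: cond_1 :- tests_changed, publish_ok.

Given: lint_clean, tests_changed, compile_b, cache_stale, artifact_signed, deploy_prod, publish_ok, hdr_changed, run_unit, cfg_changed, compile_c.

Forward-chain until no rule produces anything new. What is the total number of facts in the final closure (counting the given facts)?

21

Round 1: R1 [compile_a :- lint_clean, run_unit, artifact_signed.]; R2 [gen_docs :- tests_changed.]; R6 [run_integ :- compile_b, compile_c.]; R11 [cond_1 :- tests_changed, publish_ok.]. Adds compile_a, gen_docs, run_integ, cond_1.
Round 2: R4 [tag_release :- run_integ, cfg_changed, run_unit.]; R7 [rollback_ready :- gen_docs, run_unit.]. Adds tag_release, rollback_ready.
Round 3: R3 [src_changed :- rollback_ready, compile_a.]. Adds src_changed.
Round 4: R5 [link_bin :- src_changed.]; R8 [deploy_stage :- src_changed, publish_ok.]. Adds link_bin, deploy_stage.
Round 5: R10 [format_ok :- link_bin, tag_release.]. Adds format_ok.
Closure: {artifact_signed, cache_stale, cfg_changed, compile_a, compile_b, compile_c, cond_1, deploy_prod, deploy_stage, format_ok, gen_docs, hdr_changed, link_bin, lint_clean, publish_ok, rollback_ready, run_integ, run_unit, src_changed, tag_release, tests_changed} — 21 facts.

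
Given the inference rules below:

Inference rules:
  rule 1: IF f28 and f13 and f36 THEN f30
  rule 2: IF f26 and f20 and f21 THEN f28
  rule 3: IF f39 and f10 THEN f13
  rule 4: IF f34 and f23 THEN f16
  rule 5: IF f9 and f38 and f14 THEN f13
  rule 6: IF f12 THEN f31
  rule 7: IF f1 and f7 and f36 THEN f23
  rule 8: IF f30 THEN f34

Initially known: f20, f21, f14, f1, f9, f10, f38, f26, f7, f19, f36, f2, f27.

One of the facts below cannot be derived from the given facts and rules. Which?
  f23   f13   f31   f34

f31

Round 1 — rule 2, rule 5, rule 7, derive f28, f13, f23.
Round 2 — rule 1, derive f30.
Round 3 — rule 8, derive f34.
Round 4 — rule 4, derive f16.
Derived: f23 (round 1), f13 (round 1), f34 (round 3). f31 never appears in any round.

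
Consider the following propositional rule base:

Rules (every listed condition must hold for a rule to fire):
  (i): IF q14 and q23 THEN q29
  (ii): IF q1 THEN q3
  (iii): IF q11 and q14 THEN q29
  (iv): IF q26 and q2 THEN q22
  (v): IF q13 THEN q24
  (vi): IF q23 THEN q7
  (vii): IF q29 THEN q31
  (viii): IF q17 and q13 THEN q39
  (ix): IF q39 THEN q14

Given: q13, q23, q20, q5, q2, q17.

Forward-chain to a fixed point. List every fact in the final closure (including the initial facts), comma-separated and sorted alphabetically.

Round 1: (v) [IF q13 THEN q24]; (vi) [IF q23 THEN q7]; (viii) [IF q17 and q13 THEN q39]. Adds q24, q7, q39.
Round 2: (ix) [IF q39 THEN q14]. Adds q14.
Round 3: (i) [IF q14 and q23 THEN q29]. Adds q29.
Round 4: (vii) [IF q29 THEN q31]. Adds q31.

q13, q14, q17, q2, q20, q23, q24, q29, q31, q39, q5, q7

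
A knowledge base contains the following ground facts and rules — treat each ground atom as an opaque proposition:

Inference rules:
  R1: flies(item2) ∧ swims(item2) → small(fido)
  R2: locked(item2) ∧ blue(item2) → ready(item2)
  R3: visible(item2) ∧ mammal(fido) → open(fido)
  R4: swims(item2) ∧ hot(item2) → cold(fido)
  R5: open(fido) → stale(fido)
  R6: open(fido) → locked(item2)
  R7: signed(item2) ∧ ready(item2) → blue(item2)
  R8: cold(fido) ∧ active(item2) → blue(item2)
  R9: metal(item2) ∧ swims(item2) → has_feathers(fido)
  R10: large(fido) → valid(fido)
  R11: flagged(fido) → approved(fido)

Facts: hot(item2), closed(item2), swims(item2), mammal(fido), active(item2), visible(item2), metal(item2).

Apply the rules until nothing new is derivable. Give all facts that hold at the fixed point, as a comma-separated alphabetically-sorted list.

Round 1: R3 [visible(item2) ∧ mammal(fido) → open(fido)]; R4 [swims(item2) ∧ hot(item2) → cold(fido)]; R9 [metal(item2) ∧ swims(item2) → has_feathers(fido)]. New: open(fido), cold(fido), has_feathers(fido).
Round 2: R5 [open(fido) → stale(fido)]; R6 [open(fido) → locked(item2)]; R8 [cold(fido) ∧ active(item2) → blue(item2)]. New: stale(fido), locked(item2), blue(item2).
Round 3: R2 [locked(item2) ∧ blue(item2) → ready(item2)]. New: ready(item2).

active(item2), blue(item2), closed(item2), cold(fido), has_feathers(fido), hot(item2), locked(item2), mammal(fido), metal(item2), open(fido), ready(item2), stale(fido), swims(item2), visible(item2)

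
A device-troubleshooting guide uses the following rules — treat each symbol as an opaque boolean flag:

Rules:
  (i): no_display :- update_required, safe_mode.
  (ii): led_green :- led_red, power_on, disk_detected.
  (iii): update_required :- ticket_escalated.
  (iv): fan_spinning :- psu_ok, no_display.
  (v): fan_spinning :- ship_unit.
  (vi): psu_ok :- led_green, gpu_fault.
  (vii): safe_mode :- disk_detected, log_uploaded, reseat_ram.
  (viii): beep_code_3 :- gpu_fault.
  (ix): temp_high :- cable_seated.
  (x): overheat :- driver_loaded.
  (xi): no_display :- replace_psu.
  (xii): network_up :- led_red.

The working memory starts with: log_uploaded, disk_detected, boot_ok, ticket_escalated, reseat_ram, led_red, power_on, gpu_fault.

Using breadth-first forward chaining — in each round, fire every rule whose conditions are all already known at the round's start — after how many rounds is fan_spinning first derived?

3

Round 1 — (ii), (iii), (vii), (viii), (xii), derive led_green, update_required, safe_mode, beep_code_3, network_up.
Round 2 — (i), (vi), derive no_display, psu_ok.
Round 3 — (iv), derive fan_spinning.
fan_spinning first appears in round 3.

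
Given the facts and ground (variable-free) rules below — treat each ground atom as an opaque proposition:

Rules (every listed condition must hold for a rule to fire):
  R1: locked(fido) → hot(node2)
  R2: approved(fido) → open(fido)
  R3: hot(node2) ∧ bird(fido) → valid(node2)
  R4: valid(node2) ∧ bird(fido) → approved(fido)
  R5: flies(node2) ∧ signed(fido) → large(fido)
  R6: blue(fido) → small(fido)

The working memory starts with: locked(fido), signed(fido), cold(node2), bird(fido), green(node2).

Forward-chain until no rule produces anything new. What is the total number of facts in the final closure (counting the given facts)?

9

[1] R1 [locked(fido) → hot(node2)]. ⇒ new: hot(node2).
[2] R3 [hot(node2) ∧ bird(fido) → valid(node2)]. ⇒ new: valid(node2).
[3] R4 [valid(node2) ∧ bird(fido) → approved(fido)]. ⇒ new: approved(fido).
[4] R2 [approved(fido) → open(fido)]. ⇒ new: open(fido).
Closure: {approved(fido), bird(fido), cold(node2), green(node2), hot(node2), locked(fido), open(fido), signed(fido), valid(node2)} — 9 facts.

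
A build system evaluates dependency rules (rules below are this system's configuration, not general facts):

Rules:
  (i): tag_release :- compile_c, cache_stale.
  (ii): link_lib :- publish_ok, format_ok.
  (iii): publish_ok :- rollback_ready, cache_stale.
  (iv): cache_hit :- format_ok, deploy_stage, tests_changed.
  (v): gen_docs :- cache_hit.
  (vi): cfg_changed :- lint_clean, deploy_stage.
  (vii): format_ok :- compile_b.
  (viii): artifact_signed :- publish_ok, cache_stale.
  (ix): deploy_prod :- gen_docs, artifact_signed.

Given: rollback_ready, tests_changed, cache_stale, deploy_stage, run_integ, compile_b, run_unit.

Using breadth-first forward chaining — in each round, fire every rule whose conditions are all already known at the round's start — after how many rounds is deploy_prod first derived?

4

Round 1: (iii) [publish_ok :- rollback_ready, cache_stale.]; (vii) [format_ok :- compile_b.]. Adds publish_ok, format_ok.
Round 2: (ii) [link_lib :- publish_ok, format_ok.]; (iv) [cache_hit :- format_ok, deploy_stage, tests_changed.]; (viii) [artifact_signed :- publish_ok, cache_stale.]. Adds link_lib, cache_hit, artifact_signed.
Round 3: (v) [gen_docs :- cache_hit.]. Adds gen_docs.
Round 4: (ix) [deploy_prod :- gen_docs, artifact_signed.]. Adds deploy_prod.
deploy_prod first appears in round 4.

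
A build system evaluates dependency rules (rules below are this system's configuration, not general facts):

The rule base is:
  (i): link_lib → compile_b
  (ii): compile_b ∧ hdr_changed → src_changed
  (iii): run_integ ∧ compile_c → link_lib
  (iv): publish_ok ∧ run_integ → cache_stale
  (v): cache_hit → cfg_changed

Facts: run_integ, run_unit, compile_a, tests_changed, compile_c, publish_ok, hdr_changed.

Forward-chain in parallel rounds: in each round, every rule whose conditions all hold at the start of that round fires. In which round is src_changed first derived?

3

Round 1 fires (iii), (iv), giving link_lib, cache_stale.
Round 2 fires (i), giving compile_b.
Round 3 fires (ii), giving src_changed.
src_changed first appears in round 3.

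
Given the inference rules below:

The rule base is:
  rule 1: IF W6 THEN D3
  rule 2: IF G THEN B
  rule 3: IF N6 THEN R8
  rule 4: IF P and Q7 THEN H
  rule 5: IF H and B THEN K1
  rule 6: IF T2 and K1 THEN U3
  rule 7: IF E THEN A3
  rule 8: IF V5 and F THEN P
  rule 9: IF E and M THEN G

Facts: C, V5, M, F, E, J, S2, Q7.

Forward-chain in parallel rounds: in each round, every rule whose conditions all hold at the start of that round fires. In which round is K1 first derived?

3

Round 1 fires rule 7, rule 8, rule 9, giving A3, P, G.
Round 2 fires rule 2, rule 4, giving B, H.
Round 3 fires rule 5, giving K1.
K1 first appears in round 3.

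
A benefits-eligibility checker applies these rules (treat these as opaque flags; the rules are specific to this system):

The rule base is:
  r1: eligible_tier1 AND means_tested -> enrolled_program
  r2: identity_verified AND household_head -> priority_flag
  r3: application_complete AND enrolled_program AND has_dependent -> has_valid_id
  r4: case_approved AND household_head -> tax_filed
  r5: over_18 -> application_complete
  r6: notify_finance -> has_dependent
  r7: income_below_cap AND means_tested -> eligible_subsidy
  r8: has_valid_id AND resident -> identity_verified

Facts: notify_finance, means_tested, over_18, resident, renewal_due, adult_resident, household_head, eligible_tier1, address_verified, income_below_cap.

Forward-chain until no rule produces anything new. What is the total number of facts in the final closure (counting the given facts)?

17

Round 1 — r1, r5, r6, r7, derive enrolled_program, application_complete, has_dependent, eligible_subsidy.
Round 2 — r3, derive has_valid_id.
Round 3 — r8, derive identity_verified.
Round 4 — r2, derive priority_flag.
Closure: {address_verified, adult_resident, application_complete, eligible_subsidy, eligible_tier1, enrolled_program, has_dependent, has_valid_id, household_head, identity_verified, income_below_cap, means_tested, notify_finance, over_18, priority_flag, renewal_due, resident} — 17 facts.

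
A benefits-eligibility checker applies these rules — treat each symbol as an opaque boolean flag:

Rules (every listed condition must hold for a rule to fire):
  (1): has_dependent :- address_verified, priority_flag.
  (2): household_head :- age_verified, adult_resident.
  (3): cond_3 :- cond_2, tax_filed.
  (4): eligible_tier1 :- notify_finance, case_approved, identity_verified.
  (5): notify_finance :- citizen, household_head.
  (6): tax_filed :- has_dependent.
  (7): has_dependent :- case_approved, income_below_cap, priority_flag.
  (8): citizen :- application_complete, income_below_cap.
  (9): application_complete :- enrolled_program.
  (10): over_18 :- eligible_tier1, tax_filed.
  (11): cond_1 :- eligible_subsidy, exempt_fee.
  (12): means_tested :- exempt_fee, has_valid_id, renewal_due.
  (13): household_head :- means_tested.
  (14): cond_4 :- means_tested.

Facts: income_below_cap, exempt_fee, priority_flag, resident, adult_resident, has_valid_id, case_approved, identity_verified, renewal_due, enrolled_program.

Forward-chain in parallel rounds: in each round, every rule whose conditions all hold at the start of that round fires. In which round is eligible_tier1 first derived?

4

[1] (7) [has_dependent :- case_approved, income_below_cap, priority_flag.]; (9) [application_complete :- enrolled_program.]; (12) [means_tested :- exempt_fee, has_valid_id, renewal_due.]. ⇒ new: has_dependent, application_complete, means_tested.
[2] (6) [tax_filed :- has_dependent.]; (8) [citizen :- application_complete, income_below_cap.]; (13) [household_head :- means_tested.]; (14) [cond_4 :- means_tested.]. ⇒ new: tax_filed, citizen, household_head, cond_4.
[3] (5) [notify_finance :- citizen, household_head.]. ⇒ new: notify_finance.
[4] (4) [eligible_tier1 :- notify_finance, case_approved, identity_verified.]. ⇒ new: eligible_tier1.
eligible_tier1 first appears in round 4.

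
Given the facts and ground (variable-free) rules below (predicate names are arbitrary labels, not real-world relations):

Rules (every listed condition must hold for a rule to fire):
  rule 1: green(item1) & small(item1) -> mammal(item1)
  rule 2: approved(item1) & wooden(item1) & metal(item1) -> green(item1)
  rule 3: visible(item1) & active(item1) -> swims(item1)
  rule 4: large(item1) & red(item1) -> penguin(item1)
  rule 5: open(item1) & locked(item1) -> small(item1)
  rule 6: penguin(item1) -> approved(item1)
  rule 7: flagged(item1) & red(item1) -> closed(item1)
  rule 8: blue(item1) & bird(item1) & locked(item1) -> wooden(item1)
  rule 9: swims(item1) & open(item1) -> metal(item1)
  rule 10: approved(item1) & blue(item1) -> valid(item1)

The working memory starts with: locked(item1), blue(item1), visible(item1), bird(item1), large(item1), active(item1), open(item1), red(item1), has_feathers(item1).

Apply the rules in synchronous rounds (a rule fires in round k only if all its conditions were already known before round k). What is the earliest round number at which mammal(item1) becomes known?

4

Round 1: rule 3 [visible(item1) & active(item1) -> swims(item1)]; rule 4 [large(item1) & red(item1) -> penguin(item1)]; rule 5 [open(item1) & locked(item1) -> small(item1)]; rule 8 [blue(item1) & bird(item1) & locked(item1) -> wooden(item1)]. Adds swims(item1), penguin(item1), small(item1), wooden(item1).
Round 2: rule 6 [penguin(item1) -> approved(item1)]; rule 9 [swims(item1) & open(item1) -> metal(item1)]. Adds approved(item1), metal(item1).
Round 3: rule 2 [approved(item1) & wooden(item1) & metal(item1) -> green(item1)]; rule 10 [approved(item1) & blue(item1) -> valid(item1)]. Adds green(item1), valid(item1).
Round 4: rule 1 [green(item1) & small(item1) -> mammal(item1)]. Adds mammal(item1).
mammal(item1) first appears in round 4.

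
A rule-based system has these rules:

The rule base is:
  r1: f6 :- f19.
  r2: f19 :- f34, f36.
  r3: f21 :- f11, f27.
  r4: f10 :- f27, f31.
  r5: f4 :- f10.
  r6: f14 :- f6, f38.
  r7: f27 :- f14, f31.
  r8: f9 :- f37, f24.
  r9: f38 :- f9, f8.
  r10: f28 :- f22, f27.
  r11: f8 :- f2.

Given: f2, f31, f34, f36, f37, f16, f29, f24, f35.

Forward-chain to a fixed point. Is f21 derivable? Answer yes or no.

Round 1 — r2, r8, r11, derive f19, f9, f8.
Round 2 — r1, r9, derive f6, f38.
Round 3 — r6, derive f14.
Round 4 — r7, derive f27.
Round 5 — r4, derive f10.
Round 6 — r5, derive f4.
Fixed point reached. f21 is concluded only by r3; r3 needs f11 (never derived).

no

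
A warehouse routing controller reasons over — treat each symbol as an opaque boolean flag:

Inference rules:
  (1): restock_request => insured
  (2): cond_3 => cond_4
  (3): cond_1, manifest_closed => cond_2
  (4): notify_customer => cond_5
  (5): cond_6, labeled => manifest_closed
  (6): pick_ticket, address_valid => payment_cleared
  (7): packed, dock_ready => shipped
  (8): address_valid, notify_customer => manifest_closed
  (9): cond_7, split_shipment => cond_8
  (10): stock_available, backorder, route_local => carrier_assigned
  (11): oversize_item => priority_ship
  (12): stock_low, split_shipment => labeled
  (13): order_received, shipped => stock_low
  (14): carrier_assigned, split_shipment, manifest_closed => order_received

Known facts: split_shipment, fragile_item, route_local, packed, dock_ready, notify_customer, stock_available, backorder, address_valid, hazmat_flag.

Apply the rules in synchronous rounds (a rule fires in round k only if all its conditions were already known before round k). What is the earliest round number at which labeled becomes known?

4

Round 1: (4) [notify_customer => cond_5]; (7) [packed, dock_ready => shipped]; (8) [address_valid, notify_customer => manifest_closed]; (10) [stock_available, backorder, route_local => carrier_assigned]. New: cond_5, shipped, manifest_closed, carrier_assigned.
Round 2: (14) [carrier_assigned, split_shipment, manifest_closed => order_received]. New: order_received.
Round 3: (13) [order_received, shipped => stock_low]. New: stock_low.
Round 4: (12) [stock_low, split_shipment => labeled]. New: labeled.
labeled first appears in round 4.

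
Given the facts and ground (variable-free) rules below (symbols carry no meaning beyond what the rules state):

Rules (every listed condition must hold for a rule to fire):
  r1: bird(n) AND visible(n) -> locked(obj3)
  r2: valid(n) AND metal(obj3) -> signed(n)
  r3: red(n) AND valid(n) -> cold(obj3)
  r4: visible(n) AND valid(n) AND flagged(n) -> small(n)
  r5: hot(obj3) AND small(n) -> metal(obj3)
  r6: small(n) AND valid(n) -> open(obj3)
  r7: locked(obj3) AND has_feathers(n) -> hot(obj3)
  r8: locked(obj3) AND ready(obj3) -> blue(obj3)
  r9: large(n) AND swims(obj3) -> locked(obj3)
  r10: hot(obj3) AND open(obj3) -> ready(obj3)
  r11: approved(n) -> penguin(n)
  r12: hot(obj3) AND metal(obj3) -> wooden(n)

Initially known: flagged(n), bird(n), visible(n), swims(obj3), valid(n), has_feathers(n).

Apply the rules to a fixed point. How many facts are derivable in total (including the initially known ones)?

Round 1: r1 [bird(n) AND visible(n) -> locked(obj3)]; r4 [visible(n) AND valid(n) AND flagged(n) -> small(n)]. New: locked(obj3), small(n).
Round 2: r6 [small(n) AND valid(n) -> open(obj3)]; r7 [locked(obj3) AND has_feathers(n) -> hot(obj3)]. New: open(obj3), hot(obj3).
Round 3: r5 [hot(obj3) AND small(n) -> metal(obj3)]; r10 [hot(obj3) AND open(obj3) -> ready(obj3)]. New: metal(obj3), ready(obj3).
Round 4: r2 [valid(n) AND metal(obj3) -> signed(n)]; r8 [locked(obj3) AND ready(obj3) -> blue(obj3)]; r12 [hot(obj3) AND metal(obj3) -> wooden(n)]. New: signed(n), blue(obj3), wooden(n).
Closure: {bird(n), blue(obj3), flagged(n), has_feathers(n), hot(obj3), locked(obj3), metal(obj3), open(obj3), ready(obj3), signed(n), small(n), swims(obj3), valid(n), visible(n), wooden(n)} — 15 facts.

15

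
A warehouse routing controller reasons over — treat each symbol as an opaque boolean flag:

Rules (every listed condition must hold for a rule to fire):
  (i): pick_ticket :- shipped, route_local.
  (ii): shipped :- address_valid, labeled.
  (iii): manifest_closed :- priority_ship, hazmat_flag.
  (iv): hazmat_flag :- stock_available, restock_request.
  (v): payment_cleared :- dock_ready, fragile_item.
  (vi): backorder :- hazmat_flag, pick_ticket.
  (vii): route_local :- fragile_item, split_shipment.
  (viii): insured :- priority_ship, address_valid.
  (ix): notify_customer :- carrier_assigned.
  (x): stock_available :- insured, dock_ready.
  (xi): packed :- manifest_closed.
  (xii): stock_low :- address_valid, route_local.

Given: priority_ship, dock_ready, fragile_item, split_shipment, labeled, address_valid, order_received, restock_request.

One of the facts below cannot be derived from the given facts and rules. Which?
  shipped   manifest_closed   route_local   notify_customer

[1] (ii) [shipped :- address_valid, labeled.]; (v) [payment_cleared :- dock_ready, fragile_item.]; (vii) [route_local :- fragile_item, split_shipment.]; (viii) [insured :- priority_ship, address_valid.]. ⇒ new: shipped, payment_cleared, route_local, insured.
[2] (i) [pick_ticket :- shipped, route_local.]; (x) [stock_available :- insured, dock_ready.]; (xii) [stock_low :- address_valid, route_local.]. ⇒ new: pick_ticket, stock_available, stock_low.
[3] (iv) [hazmat_flag :- stock_available, restock_request.]. ⇒ new: hazmat_flag.
[4] (iii) [manifest_closed :- priority_ship, hazmat_flag.]; (vi) [backorder :- hazmat_flag, pick_ticket.]. ⇒ new: manifest_closed, backorder.
[5] (xi) [packed :- manifest_closed.]. ⇒ new: packed.
Derived: shipped (round 1), route_local (round 1), manifest_closed (round 4). notify_customer never appears in any round.

notify_customer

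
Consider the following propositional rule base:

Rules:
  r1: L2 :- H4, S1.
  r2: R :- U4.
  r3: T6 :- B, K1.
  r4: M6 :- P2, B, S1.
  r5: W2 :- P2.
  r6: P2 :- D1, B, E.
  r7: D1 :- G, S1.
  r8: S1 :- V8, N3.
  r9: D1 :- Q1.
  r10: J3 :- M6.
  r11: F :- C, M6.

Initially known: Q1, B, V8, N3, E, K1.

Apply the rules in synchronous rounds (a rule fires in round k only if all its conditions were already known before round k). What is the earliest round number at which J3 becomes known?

4

[1] r3 [T6 :- B, K1.]; r8 [S1 :- V8, N3.]; r9 [D1 :- Q1.]. ⇒ new: T6, S1, D1.
[2] r6 [P2 :- D1, B, E.]. ⇒ new: P2.
[3] r4 [M6 :- P2, B, S1.]; r5 [W2 :- P2.]. ⇒ new: M6, W2.
[4] r10 [J3 :- M6.]. ⇒ new: J3.
J3 first appears in round 4.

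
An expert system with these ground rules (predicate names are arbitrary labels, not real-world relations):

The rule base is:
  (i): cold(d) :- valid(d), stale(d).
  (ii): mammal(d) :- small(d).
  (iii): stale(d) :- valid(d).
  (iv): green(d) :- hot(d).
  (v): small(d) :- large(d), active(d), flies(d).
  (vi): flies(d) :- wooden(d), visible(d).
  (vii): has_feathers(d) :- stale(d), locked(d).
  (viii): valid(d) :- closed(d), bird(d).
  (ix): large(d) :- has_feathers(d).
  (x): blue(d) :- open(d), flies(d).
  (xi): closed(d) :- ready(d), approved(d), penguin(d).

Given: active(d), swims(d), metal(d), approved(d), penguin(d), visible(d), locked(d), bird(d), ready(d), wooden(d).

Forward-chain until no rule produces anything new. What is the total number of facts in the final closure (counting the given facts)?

19

Round 1: (vi) [flies(d) :- wooden(d), visible(d).]; (xi) [closed(d) :- ready(d), approved(d), penguin(d).]. New: flies(d), closed(d).
Round 2: (viii) [valid(d) :- closed(d), bird(d).]. New: valid(d).
Round 3: (iii) [stale(d) :- valid(d).]. New: stale(d).
Round 4: (i) [cold(d) :- valid(d), stale(d).]; (vii) [has_feathers(d) :- stale(d), locked(d).]. New: cold(d), has_feathers(d).
Round 5: (ix) [large(d) :- has_feathers(d).]. New: large(d).
Round 6: (v) [small(d) :- large(d), active(d), flies(d).]. New: small(d).
Round 7: (ii) [mammal(d) :- small(d).]. New: mammal(d).
Closure: {active(d), approved(d), bird(d), closed(d), cold(d), flies(d), has_feathers(d), large(d), locked(d), mammal(d), metal(d), penguin(d), ready(d), small(d), stale(d), swims(d), valid(d), visible(d), wooden(d)} — 19 facts.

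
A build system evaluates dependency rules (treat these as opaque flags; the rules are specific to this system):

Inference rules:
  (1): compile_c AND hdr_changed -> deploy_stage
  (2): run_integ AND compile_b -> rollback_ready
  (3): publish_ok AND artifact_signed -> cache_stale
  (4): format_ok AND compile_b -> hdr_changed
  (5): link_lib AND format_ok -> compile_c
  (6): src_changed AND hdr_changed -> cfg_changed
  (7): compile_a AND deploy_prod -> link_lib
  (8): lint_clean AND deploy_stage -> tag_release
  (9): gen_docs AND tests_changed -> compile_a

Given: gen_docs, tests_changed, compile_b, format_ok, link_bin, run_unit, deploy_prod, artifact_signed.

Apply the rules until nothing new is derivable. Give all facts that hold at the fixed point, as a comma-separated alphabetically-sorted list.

artifact_signed, compile_a, compile_b, compile_c, deploy_prod, deploy_stage, format_ok, gen_docs, hdr_changed, link_bin, link_lib, run_unit, tests_changed

Round 1 fires (4), (9), giving hdr_changed, compile_a.
Round 2 fires (7), giving link_lib.
Round 3 fires (5), giving compile_c.
Round 4 fires (1), giving deploy_stage.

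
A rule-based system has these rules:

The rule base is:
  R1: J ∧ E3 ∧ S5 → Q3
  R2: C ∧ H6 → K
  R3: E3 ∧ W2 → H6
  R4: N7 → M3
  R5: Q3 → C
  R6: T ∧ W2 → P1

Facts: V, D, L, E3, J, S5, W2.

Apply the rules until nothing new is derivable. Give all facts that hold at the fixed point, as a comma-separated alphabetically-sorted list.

Round 1 fires R1, R3, giving Q3, H6.
Round 2 fires R5, giving C.
Round 3 fires R2, giving K.

C, D, E3, H6, J, K, L, Q3, S5, V, W2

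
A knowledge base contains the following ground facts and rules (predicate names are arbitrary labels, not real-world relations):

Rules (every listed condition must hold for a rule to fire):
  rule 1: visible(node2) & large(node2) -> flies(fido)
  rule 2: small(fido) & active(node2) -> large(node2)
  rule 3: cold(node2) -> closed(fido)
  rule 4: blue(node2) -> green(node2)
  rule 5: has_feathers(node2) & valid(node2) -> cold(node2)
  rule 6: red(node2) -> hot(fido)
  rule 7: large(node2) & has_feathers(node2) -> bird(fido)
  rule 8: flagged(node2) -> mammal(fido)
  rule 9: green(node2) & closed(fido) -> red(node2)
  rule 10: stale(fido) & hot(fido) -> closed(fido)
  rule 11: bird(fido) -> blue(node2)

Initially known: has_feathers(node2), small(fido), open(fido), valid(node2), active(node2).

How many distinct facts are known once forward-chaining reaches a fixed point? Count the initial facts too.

Round 1: rule 2 [small(fido) & active(node2) -> large(node2)]; rule 5 [has_feathers(node2) & valid(node2) -> cold(node2)]. Adds large(node2), cold(node2).
Round 2: rule 3 [cold(node2) -> closed(fido)]; rule 7 [large(node2) & has_feathers(node2) -> bird(fido)]. Adds closed(fido), bird(fido).
Round 3: rule 11 [bird(fido) -> blue(node2)]. Adds blue(node2).
Round 4: rule 4 [blue(node2) -> green(node2)]. Adds green(node2).
Round 5: rule 9 [green(node2) & closed(fido) -> red(node2)]. Adds red(node2).
Round 6: rule 6 [red(node2) -> hot(fido)]. Adds hot(fido).
Closure: {active(node2), bird(fido), blue(node2), closed(fido), cold(node2), green(node2), has_feathers(node2), hot(fido), large(node2), open(fido), red(node2), small(fido), valid(node2)} — 13 facts.

13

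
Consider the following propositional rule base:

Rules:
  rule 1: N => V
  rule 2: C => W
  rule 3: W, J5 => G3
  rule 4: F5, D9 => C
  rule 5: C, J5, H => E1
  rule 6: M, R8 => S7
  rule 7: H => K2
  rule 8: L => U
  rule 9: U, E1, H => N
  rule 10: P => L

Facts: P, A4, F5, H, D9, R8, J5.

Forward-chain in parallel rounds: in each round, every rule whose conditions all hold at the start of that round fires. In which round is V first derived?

4

Round 1: rule 4 [F5, D9 => C]; rule 7 [H => K2]; rule 10 [P => L]. Adds C, K2, L.
Round 2: rule 2 [C => W]; rule 5 [C, J5, H => E1]; rule 8 [L => U]. Adds W, E1, U.
Round 3: rule 3 [W, J5 => G3]; rule 9 [U, E1, H => N]. Adds G3, N.
Round 4: rule 1 [N => V]. Adds V.
V first appears in round 4.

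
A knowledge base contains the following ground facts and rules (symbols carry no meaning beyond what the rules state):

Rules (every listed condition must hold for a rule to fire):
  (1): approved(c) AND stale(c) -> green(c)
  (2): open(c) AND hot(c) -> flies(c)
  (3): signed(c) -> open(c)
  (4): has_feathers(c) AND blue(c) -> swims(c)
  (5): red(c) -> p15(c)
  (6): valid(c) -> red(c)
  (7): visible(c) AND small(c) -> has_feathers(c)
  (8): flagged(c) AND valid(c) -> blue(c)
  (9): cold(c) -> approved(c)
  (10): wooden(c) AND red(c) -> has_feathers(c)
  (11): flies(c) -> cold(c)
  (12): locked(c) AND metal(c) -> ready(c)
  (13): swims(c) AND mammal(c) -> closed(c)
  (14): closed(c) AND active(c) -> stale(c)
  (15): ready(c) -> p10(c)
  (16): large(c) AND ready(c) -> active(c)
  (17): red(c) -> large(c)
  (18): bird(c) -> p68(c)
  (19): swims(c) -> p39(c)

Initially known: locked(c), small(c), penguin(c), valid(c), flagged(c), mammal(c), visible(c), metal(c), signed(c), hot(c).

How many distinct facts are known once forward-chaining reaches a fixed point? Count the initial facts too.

Round 1 fires (3), (6), (7), (8), (12), giving open(c), red(c), has_feathers(c), blue(c), ready(c).
Round 2 fires (2), (4), (5), (15), (17), giving flies(c), swims(c), p15(c), p10(c), large(c).
Round 3 fires (11), (13), (16), (19), giving cold(c), closed(c), active(c), p39(c).
Round 4 fires (9), (14), giving approved(c), stale(c).
Round 5 fires (1), giving green(c).
Closure: {active(c), approved(c), blue(c), closed(c), cold(c), flagged(c), flies(c), green(c), has_feathers(c), hot(c), large(c), locked(c), mammal(c), metal(c), open(c), p10(c), p15(c), p39(c), penguin(c), ready(c), red(c), signed(c), small(c), stale(c), swims(c), valid(c), visible(c)} — 27 facts.

27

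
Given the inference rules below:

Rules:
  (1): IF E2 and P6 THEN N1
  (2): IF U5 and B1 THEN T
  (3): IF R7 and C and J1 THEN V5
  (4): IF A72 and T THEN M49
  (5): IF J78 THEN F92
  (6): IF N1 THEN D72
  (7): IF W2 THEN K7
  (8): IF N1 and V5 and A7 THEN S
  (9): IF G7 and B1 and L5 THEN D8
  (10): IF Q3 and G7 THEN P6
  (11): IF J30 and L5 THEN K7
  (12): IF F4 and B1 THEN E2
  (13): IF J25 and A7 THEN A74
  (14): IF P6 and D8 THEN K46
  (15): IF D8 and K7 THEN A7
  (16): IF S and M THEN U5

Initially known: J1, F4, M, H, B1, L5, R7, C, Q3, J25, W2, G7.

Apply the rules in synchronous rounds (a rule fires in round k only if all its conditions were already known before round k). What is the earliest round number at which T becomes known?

5

Round 1 fires (3), (7), (9), (10), (12), giving V5, K7, D8, P6, E2.
Round 2 fires (1), (14), (15), giving N1, K46, A7.
Round 3 fires (6), (8), (13), giving D72, S, A74.
Round 4 fires (16), giving U5.
Round 5 fires (2), giving T.
T first appears in round 5.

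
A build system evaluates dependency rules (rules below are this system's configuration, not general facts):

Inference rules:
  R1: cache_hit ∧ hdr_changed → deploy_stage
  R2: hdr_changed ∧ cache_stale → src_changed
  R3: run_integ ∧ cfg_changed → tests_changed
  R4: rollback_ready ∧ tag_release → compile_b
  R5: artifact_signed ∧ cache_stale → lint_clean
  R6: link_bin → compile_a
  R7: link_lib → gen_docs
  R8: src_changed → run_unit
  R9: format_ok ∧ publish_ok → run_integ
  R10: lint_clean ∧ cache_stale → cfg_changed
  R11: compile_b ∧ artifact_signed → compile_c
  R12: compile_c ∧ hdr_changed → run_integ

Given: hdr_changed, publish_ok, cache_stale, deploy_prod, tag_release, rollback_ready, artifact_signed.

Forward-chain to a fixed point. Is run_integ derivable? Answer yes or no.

Round 1 — R2, R4, R5, derive src_changed, compile_b, lint_clean.
Round 2 — R8, R10, R11, derive run_unit, cfg_changed, compile_c.
Round 3 — R12, derive run_integ.
Round 4 — R3, derive tests_changed.
run_integ appears in round 3, so it is derivable.

yes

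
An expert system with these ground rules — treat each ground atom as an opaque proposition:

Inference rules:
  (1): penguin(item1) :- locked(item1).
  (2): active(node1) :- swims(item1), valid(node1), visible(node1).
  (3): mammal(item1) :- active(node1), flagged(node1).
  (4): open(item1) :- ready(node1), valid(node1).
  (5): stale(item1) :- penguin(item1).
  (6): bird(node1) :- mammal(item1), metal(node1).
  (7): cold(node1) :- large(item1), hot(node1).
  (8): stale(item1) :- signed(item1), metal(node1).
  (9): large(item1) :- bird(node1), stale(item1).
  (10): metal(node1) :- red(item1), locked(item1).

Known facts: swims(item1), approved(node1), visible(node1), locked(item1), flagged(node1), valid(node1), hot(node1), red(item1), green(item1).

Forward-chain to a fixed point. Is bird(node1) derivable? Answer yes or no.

Round 1: (1) [penguin(item1) :- locked(item1).]; (2) [active(node1) :- swims(item1), valid(node1), visible(node1).]; (10) [metal(node1) :- red(item1), locked(item1).]. Adds penguin(item1), active(node1), metal(node1).
Round 2: (3) [mammal(item1) :- active(node1), flagged(node1).]; (5) [stale(item1) :- penguin(item1).]. Adds mammal(item1), stale(item1).
Round 3: (6) [bird(node1) :- mammal(item1), metal(node1).]. Adds bird(node1).
Round 4: (9) [large(item1) :- bird(node1), stale(item1).]. Adds large(item1).
Round 5: (7) [cold(node1) :- large(item1), hot(node1).]. Adds cold(node1).
bird(node1) appears in round 3, so it is derivable.

yes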